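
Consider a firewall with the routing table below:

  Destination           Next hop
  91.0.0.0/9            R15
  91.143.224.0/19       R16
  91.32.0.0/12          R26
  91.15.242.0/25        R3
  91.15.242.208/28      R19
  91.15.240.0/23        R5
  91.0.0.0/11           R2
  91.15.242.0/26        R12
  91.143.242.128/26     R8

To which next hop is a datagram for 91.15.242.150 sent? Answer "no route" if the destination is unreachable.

Routes whose prefix contains 91.15.242.150:
  91.0.0.0/9 (91.0.0.0 - 91.127.255.255) -> R15
  91.0.0.0/11 (91.0.0.0 - 91.31.255.255) -> R2
More-specific entries that do NOT match:
  91.15.242.208/28 (91.15.242.208 - 91.15.242.223) does not contain 91.15.242.150
  91.15.242.0/26 (91.15.242.0 - 91.15.242.63) does not contain 91.15.242.150
  91.143.242.128/26 (91.143.242.128 - 91.143.242.191) does not contain 91.15.242.150
  91.15.242.0/25 (91.15.242.0 - 91.15.242.127) does not contain 91.15.242.150
  91.15.240.0/23 (91.15.240.0 - 91.15.241.255) does not contain 91.15.242.150
  91.143.224.0/19 (91.143.224.0 - 91.143.255.255) does not contain 91.15.242.150
  91.32.0.0/12 (91.32.0.0 - 91.47.255.255) does not contain 91.15.242.150
Longest matching prefix is /11 -> next hop R2.

R2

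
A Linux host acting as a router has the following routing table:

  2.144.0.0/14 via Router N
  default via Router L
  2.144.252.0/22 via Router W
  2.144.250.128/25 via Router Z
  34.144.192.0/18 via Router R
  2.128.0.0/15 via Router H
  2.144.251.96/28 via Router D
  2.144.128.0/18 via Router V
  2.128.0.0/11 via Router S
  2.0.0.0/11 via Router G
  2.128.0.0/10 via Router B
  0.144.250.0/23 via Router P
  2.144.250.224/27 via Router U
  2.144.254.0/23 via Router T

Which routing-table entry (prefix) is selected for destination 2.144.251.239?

2.144.0.0/14

Entries matching 2.144.251.239:
  0.0.0.0/0 (default, matches everything)
  2.128.0.0/10 (2.128.0.0 - 2.191.255.255)
  2.128.0.0/11 (2.128.0.0 - 2.159.255.255)
  2.144.0.0/14 (2.144.0.0 - 2.147.255.255)
Most specific is 2.144.0.0/14.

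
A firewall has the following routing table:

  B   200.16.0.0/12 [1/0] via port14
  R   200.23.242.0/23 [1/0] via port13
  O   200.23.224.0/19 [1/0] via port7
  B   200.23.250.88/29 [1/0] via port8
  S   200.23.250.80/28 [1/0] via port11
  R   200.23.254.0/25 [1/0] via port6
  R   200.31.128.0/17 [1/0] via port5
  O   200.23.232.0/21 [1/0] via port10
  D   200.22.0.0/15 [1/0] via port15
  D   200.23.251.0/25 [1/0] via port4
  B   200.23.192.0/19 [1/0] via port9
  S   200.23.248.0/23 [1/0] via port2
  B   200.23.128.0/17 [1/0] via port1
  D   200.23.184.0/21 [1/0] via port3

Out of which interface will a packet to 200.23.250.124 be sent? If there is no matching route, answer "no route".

Routes whose prefix contains 200.23.250.124:
  200.16.0.0/12 (200.16.0.0 - 200.31.255.255) -> port14
  200.22.0.0/15 (200.22.0.0 - 200.23.255.255) -> port15
  200.23.128.0/17 (200.23.128.0 - 200.23.255.255) -> port1
  200.23.224.0/19 (200.23.224.0 - 200.23.255.255) -> port7
More-specific entries that do NOT match:
  200.23.250.88/29 (200.23.250.88 - 200.23.250.95) does not contain 200.23.250.124
  200.23.250.80/28 (200.23.250.80 - 200.23.250.95) does not contain 200.23.250.124
  200.23.254.0/25 (200.23.254.0 - 200.23.254.127) does not contain 200.23.250.124
  200.23.251.0/25 (200.23.251.0 - 200.23.251.127) does not contain 200.23.250.124
  200.23.242.0/23 (200.23.242.0 - 200.23.243.255) does not contain 200.23.250.124
  200.23.248.0/23 (200.23.248.0 - 200.23.249.255) does not contain 200.23.250.124
  200.23.232.0/21 (200.23.232.0 - 200.23.239.255) does not contain 200.23.250.124
  200.23.184.0/21 (200.23.184.0 - 200.23.191.255) does not contain 200.23.250.124
Longest matching prefix is /19 -> interface port7.

port7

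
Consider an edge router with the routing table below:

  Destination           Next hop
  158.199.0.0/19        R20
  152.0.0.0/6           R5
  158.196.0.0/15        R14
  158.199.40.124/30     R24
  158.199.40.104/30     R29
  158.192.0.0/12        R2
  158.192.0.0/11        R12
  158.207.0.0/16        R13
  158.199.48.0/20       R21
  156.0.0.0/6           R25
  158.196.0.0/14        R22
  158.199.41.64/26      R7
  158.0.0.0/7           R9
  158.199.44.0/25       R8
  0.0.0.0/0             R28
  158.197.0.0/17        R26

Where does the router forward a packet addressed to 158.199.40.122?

Routes whose prefix contains 158.199.40.122:
  0.0.0.0/0 (default, matches everything) -> R28
  156.0.0.0/6 (156.0.0.0 - 159.255.255.255) -> R25
  158.0.0.0/7 (158.0.0.0 - 159.255.255.255) -> R9
  158.192.0.0/11 (158.192.0.0 - 158.223.255.255) -> R12
  158.192.0.0/12 (158.192.0.0 - 158.207.255.255) -> R2
  158.196.0.0/14 (158.196.0.0 - 158.199.255.255) -> R22
More-specific entries that do NOT match:
  158.199.40.124/30 (158.199.40.124 - 158.199.40.127) does not contain 158.199.40.122
  158.199.40.104/30 (158.199.40.104 - 158.199.40.107) does not contain 158.199.40.122
  158.199.41.64/26 (158.199.41.64 - 158.199.41.127) does not contain 158.199.40.122
  158.199.44.0/25 (158.199.44.0 - 158.199.44.127) does not contain 158.199.40.122
  158.199.48.0/20 (158.199.48.0 - 158.199.63.255) does not contain 158.199.40.122
  158.199.0.0/19 (158.199.0.0 - 158.199.31.255) does not contain 158.199.40.122
  158.197.0.0/17 (158.197.0.0 - 158.197.127.255) does not contain 158.199.40.122
  158.207.0.0/16 (158.207.0.0 - 158.207.255.255) does not contain 158.199.40.122
  158.196.0.0/15 (158.196.0.0 - 158.197.255.255) does not contain 158.199.40.122
Longest matching prefix is /14 -> next hop R22.

R22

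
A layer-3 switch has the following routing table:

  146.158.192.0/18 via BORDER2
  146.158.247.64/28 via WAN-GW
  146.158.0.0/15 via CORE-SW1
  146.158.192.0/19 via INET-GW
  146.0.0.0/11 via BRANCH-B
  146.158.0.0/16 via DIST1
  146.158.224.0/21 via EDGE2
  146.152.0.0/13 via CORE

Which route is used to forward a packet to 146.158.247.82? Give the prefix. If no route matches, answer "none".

146.158.192.0/18

Entries matching 146.158.247.82:
  146.152.0.0/13 (146.152.0.0 - 146.159.255.255)
  146.158.0.0/15 (146.158.0.0 - 146.159.255.255)
  146.158.0.0/16 (146.158.0.0 - 146.158.255.255)
  146.158.192.0/18 (146.158.192.0 - 146.158.255.255)
Most specific is 146.158.192.0/18.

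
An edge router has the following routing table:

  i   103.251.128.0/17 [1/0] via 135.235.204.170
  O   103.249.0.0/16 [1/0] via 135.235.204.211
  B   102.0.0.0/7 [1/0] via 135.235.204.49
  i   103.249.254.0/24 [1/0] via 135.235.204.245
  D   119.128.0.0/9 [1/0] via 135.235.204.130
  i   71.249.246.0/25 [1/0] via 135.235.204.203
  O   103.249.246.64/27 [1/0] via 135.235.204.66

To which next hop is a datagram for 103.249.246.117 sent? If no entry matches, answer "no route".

135.235.204.211

Routes whose prefix contains 103.249.246.117:
  102.0.0.0/7 (102.0.0.0 - 103.255.255.255) -> 135.235.204.49
  103.249.0.0/16 (103.249.0.0 - 103.249.255.255) -> 135.235.204.211
More-specific entries that do NOT match:
  103.249.246.64/27 (103.249.246.64 - 103.249.246.95) does not contain 103.249.246.117
  71.249.246.0/25 (71.249.246.0 - 71.249.246.127) does not contain 103.249.246.117
  103.249.254.0/24 (103.249.254.0 - 103.249.254.255) does not contain 103.249.246.117
  103.251.128.0/17 (103.251.128.0 - 103.251.255.255) does not contain 103.249.246.117
Longest matching prefix is /16 -> next hop 135.235.204.211.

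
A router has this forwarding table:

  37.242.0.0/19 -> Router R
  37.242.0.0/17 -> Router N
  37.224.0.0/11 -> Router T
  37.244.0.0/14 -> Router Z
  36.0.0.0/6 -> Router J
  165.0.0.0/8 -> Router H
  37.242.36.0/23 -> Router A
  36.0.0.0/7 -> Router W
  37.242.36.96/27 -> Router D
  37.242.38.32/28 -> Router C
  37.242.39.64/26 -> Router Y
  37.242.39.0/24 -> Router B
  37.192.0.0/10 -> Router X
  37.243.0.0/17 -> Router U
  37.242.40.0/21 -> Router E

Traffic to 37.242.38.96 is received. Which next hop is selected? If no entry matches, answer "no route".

Router N

Routes whose prefix contains 37.242.38.96:
  36.0.0.0/6 (36.0.0.0 - 39.255.255.255) -> Router J
  36.0.0.0/7 (36.0.0.0 - 37.255.255.255) -> Router W
  37.192.0.0/10 (37.192.0.0 - 37.255.255.255) -> Router X
  37.224.0.0/11 (37.224.0.0 - 37.255.255.255) -> Router T
  37.242.0.0/17 (37.242.0.0 - 37.242.127.255) -> Router N
More-specific entries that do NOT match:
  37.242.38.32/28 (37.242.38.32 - 37.242.38.47) does not contain 37.242.38.96
  37.242.36.96/27 (37.242.36.96 - 37.242.36.127) does not contain 37.242.38.96
  37.242.39.64/26 (37.242.39.64 - 37.242.39.127) does not contain 37.242.38.96
  37.242.39.0/24 (37.242.39.0 - 37.242.39.255) does not contain 37.242.38.96
  37.242.36.0/23 (37.242.36.0 - 37.242.37.255) does not contain 37.242.38.96
  37.242.40.0/21 (37.242.40.0 - 37.242.47.255) does not contain 37.242.38.96
  37.242.0.0/19 (37.242.0.0 - 37.242.31.255) does not contain 37.242.38.96
Longest matching prefix is /17 -> next hop Router N.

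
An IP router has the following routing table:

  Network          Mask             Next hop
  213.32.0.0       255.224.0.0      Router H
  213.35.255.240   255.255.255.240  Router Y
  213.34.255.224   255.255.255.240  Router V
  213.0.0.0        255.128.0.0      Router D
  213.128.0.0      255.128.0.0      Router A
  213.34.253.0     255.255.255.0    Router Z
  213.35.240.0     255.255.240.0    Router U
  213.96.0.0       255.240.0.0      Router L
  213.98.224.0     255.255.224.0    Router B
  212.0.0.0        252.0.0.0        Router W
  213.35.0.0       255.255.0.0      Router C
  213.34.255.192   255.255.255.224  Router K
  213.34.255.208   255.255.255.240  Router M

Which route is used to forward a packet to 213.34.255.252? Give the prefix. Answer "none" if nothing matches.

213.32.0.0/11

Entries matching 213.34.255.252:
  212.0.0.0/6 (212.0.0.0 - 215.255.255.255)
  213.0.0.0/9 (213.0.0.0 - 213.127.255.255)
  213.32.0.0/11 (213.32.0.0 - 213.63.255.255)
Most specific is 213.32.0.0/11.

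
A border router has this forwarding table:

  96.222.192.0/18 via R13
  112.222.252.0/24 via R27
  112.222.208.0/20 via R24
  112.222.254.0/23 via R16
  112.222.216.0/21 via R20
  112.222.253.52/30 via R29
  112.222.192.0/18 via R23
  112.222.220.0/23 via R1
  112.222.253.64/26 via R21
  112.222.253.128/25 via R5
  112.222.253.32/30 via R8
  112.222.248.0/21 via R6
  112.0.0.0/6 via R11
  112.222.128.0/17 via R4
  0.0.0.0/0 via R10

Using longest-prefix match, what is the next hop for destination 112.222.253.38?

R6

Routes whose prefix contains 112.222.253.38:
  0.0.0.0/0 (default, matches everything) -> R10
  112.0.0.0/6 (112.0.0.0 - 115.255.255.255) -> R11
  112.222.128.0/17 (112.222.128.0 - 112.222.255.255) -> R4
  112.222.192.0/18 (112.222.192.0 - 112.222.255.255) -> R23
  112.222.248.0/21 (112.222.248.0 - 112.222.255.255) -> R6
More-specific entries that do NOT match:
  112.222.253.52/30 (112.222.253.52 - 112.222.253.55) does not contain 112.222.253.38
  112.222.253.32/30 (112.222.253.32 - 112.222.253.35) does not contain 112.222.253.38
  112.222.253.64/26 (112.222.253.64 - 112.222.253.127) does not contain 112.222.253.38
  112.222.253.128/25 (112.222.253.128 - 112.222.253.255) does not contain 112.222.253.38
  112.222.252.0/24 (112.222.252.0 - 112.222.252.255) does not contain 112.222.253.38
  112.222.254.0/23 (112.222.254.0 - 112.222.255.255) does not contain 112.222.253.38
  112.222.220.0/23 (112.222.220.0 - 112.222.221.255) does not contain 112.222.253.38
Longest matching prefix is /21 -> next hop R6.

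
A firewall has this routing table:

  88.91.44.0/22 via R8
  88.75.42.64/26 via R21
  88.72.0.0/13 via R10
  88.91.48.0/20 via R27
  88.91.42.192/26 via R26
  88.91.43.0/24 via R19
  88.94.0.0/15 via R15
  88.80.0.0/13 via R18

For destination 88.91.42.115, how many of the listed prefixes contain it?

0

No listed prefix contains 88.91.42.115.
Total matching entries: 0.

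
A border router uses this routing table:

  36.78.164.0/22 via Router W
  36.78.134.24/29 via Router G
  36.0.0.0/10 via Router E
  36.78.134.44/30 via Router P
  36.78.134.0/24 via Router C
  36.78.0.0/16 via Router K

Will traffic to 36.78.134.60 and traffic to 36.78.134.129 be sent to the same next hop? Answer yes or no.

yes

36.78.134.60: longest match 36.78.134.0/24 -> Router C
36.78.134.129: longest match 36.78.134.0/24 -> Router C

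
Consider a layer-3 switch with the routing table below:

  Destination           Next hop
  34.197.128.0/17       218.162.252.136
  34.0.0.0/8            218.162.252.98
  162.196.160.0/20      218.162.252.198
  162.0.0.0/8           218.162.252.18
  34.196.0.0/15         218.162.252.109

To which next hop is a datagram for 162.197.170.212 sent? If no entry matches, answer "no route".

Routes whose prefix contains 162.197.170.212:
  162.0.0.0/8 (162.0.0.0 - 162.255.255.255) -> 218.162.252.18
More-specific entries that do NOT match:
  162.196.160.0/20 (162.196.160.0 - 162.196.175.255) does not contain 162.197.170.212
  34.197.128.0/17 (34.197.128.0 - 34.197.255.255) does not contain 162.197.170.212
  34.196.0.0/15 (34.196.0.0 - 34.197.255.255) does not contain 162.197.170.212
Longest matching prefix is /8 -> next hop 218.162.252.18.

218.162.252.18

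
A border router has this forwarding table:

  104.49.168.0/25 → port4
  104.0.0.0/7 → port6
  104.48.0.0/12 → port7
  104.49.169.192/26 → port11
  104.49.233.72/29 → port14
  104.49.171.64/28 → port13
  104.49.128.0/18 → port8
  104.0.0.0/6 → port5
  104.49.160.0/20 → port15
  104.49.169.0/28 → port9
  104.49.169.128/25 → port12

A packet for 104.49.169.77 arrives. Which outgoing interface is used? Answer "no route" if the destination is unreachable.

Routes whose prefix contains 104.49.169.77:
  104.0.0.0/6 (104.0.0.0 - 107.255.255.255) -> port5
  104.0.0.0/7 (104.0.0.0 - 105.255.255.255) -> port6
  104.48.0.0/12 (104.48.0.0 - 104.63.255.255) -> port7
  104.49.128.0/18 (104.49.128.0 - 104.49.191.255) -> port8
  104.49.160.0/20 (104.49.160.0 - 104.49.175.255) -> port15
More-specific entries that do NOT match:
  104.49.233.72/29 (104.49.233.72 - 104.49.233.79) does not contain 104.49.169.77
  104.49.171.64/28 (104.49.171.64 - 104.49.171.79) does not contain 104.49.169.77
  104.49.169.0/28 (104.49.169.0 - 104.49.169.15) does not contain 104.49.169.77
  104.49.169.192/26 (104.49.169.192 - 104.49.169.255) does not contain 104.49.169.77
  104.49.168.0/25 (104.49.168.0 - 104.49.168.127) does not contain 104.49.169.77
  104.49.169.128/25 (104.49.169.128 - 104.49.169.255) does not contain 104.49.169.77
Longest matching prefix is /20 -> interface port15.

port15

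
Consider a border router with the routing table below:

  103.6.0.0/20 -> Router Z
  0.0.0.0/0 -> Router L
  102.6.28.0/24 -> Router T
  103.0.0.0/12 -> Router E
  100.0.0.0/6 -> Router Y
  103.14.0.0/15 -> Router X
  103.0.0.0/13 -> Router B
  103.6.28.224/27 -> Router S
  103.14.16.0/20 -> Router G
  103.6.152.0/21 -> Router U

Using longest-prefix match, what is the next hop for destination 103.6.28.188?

Routes whose prefix contains 103.6.28.188:
  0.0.0.0/0 (default, matches everything) -> Router L
  100.0.0.0/6 (100.0.0.0 - 103.255.255.255) -> Router Y
  103.0.0.0/12 (103.0.0.0 - 103.15.255.255) -> Router E
  103.0.0.0/13 (103.0.0.0 - 103.7.255.255) -> Router B
More-specific entries that do NOT match:
  103.6.28.224/27 (103.6.28.224 - 103.6.28.255) does not contain 103.6.28.188
  102.6.28.0/24 (102.6.28.0 - 102.6.28.255) does not contain 103.6.28.188
  103.6.152.0/21 (103.6.152.0 - 103.6.159.255) does not contain 103.6.28.188
  103.6.0.0/20 (103.6.0.0 - 103.6.15.255) does not contain 103.6.28.188
  103.14.16.0/20 (103.14.16.0 - 103.14.31.255) does not contain 103.6.28.188
  103.14.0.0/15 (103.14.0.0 - 103.15.255.255) does not contain 103.6.28.188
Longest matching prefix is /13 -> next hop Router B.

Router B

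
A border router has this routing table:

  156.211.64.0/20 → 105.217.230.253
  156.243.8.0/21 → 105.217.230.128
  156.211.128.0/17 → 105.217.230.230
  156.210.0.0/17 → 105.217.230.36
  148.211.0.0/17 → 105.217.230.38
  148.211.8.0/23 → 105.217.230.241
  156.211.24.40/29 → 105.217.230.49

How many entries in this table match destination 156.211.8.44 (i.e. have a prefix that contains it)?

No listed prefix contains 156.211.8.44.
Total matching entries: 0.

0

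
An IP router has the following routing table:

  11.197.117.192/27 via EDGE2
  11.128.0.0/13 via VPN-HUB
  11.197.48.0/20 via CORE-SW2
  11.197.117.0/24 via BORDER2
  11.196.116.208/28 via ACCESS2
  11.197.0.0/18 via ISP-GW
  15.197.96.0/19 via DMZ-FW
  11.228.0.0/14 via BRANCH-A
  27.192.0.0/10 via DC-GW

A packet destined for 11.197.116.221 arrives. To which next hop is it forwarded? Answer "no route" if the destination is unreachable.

no route

No entry's prefix contains 11.197.116.221; there is no default route.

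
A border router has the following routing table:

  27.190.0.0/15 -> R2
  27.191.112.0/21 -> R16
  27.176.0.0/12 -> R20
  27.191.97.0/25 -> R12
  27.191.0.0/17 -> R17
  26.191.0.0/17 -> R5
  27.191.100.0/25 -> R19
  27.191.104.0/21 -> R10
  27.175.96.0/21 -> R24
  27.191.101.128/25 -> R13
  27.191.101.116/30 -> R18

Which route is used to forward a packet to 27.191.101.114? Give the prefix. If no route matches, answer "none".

27.191.0.0/17

Entries matching 27.191.101.114:
  27.176.0.0/12 (27.176.0.0 - 27.191.255.255)
  27.190.0.0/15 (27.190.0.0 - 27.191.255.255)
  27.191.0.0/17 (27.191.0.0 - 27.191.127.255)
Most specific is 27.191.0.0/17.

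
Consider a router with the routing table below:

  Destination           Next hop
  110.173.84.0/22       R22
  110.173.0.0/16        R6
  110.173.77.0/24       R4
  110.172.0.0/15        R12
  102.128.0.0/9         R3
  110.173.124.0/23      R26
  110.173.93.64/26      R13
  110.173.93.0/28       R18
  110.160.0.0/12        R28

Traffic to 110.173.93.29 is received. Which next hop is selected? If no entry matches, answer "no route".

R6

Routes whose prefix contains 110.173.93.29:
  110.160.0.0/12 (110.160.0.0 - 110.175.255.255) -> R28
  110.172.0.0/15 (110.172.0.0 - 110.173.255.255) -> R12
  110.173.0.0/16 (110.173.0.0 - 110.173.255.255) -> R6
More-specific entries that do NOT match:
  110.173.93.0/28 (110.173.93.0 - 110.173.93.15) does not contain 110.173.93.29
  110.173.93.64/26 (110.173.93.64 - 110.173.93.127) does not contain 110.173.93.29
  110.173.77.0/24 (110.173.77.0 - 110.173.77.255) does not contain 110.173.93.29
  110.173.124.0/23 (110.173.124.0 - 110.173.125.255) does not contain 110.173.93.29
  110.173.84.0/22 (110.173.84.0 - 110.173.87.255) does not contain 110.173.93.29
Longest matching prefix is /16 -> next hop R6.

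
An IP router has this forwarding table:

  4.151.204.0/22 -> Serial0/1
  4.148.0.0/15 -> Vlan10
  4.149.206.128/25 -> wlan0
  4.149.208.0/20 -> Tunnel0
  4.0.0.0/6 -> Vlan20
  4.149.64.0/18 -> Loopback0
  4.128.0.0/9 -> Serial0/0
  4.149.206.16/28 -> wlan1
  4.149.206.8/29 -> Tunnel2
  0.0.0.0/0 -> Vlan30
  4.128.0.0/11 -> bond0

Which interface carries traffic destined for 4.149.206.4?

Routes whose prefix contains 4.149.206.4:
  0.0.0.0/0 (default, matches everything) -> Vlan30
  4.0.0.0/6 (4.0.0.0 - 7.255.255.255) -> Vlan20
  4.128.0.0/9 (4.128.0.0 - 4.255.255.255) -> Serial0/0
  4.128.0.0/11 (4.128.0.0 - 4.159.255.255) -> bond0
  4.148.0.0/15 (4.148.0.0 - 4.149.255.255) -> Vlan10
More-specific entries that do NOT match:
  4.149.206.8/29 (4.149.206.8 - 4.149.206.15) does not contain 4.149.206.4
  4.149.206.16/28 (4.149.206.16 - 4.149.206.31) does not contain 4.149.206.4
  4.149.206.128/25 (4.149.206.128 - 4.149.206.255) does not contain 4.149.206.4
  4.151.204.0/22 (4.151.204.0 - 4.151.207.255) does not contain 4.149.206.4
  4.149.208.0/20 (4.149.208.0 - 4.149.223.255) does not contain 4.149.206.4
  4.149.64.0/18 (4.149.64.0 - 4.149.127.255) does not contain 4.149.206.4
Longest matching prefix is /15 -> interface Vlan10.

Vlan10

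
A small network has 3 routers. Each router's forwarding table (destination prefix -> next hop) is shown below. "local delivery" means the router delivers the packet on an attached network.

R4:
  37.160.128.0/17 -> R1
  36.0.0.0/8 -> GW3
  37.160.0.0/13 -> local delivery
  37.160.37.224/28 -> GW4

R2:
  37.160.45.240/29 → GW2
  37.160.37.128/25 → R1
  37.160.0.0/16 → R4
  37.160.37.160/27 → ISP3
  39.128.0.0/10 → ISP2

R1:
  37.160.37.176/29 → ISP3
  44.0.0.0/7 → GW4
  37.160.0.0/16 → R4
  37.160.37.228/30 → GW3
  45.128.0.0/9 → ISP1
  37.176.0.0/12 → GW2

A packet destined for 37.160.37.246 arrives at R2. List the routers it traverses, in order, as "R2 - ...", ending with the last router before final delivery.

R2 - R1 - R4

At R2: longest match for 37.160.37.246 is 37.160.37.128/25 -> R1
At R1: longest match for 37.160.37.246 is 37.160.0.0/16 -> R4
At R4: longest match for 37.160.37.246 is 37.160.0.0/13 -> local delivery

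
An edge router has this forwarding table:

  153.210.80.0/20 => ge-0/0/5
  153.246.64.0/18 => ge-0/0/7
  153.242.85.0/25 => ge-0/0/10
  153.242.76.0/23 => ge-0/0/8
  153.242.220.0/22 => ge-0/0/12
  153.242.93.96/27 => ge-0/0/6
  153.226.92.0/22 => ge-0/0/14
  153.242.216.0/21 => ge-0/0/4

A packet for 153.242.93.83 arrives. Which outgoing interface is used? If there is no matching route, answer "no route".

no route

No entry's prefix contains 153.242.93.83; there is no default route.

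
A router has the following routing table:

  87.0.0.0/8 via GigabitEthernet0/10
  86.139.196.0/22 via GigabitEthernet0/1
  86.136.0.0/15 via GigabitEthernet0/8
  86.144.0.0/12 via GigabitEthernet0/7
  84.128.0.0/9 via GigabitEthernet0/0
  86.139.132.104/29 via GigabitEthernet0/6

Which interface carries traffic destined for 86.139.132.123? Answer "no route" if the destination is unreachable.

no route

No entry's prefix contains 86.139.132.123; there is no default route.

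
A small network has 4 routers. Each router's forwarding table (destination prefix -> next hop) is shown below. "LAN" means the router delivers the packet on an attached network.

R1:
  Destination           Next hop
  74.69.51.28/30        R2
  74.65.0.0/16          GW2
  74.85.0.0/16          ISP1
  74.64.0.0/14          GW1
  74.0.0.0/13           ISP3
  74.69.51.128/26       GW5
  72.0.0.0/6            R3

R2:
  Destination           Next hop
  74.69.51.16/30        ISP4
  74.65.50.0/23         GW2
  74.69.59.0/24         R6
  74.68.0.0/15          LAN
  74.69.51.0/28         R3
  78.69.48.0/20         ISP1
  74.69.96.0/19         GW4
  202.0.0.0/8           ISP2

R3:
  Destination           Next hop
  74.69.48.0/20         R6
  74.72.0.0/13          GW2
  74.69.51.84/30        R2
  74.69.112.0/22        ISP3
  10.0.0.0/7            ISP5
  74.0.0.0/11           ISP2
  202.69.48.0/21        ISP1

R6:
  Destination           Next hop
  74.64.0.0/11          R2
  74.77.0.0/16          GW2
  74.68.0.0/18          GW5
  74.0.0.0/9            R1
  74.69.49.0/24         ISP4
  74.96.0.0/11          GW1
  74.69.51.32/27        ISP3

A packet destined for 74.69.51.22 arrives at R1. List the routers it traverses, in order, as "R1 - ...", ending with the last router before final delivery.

R1 - R3 - R6 - R2

At R1: longest match for 74.69.51.22 is 72.0.0.0/6 -> R3
At R3: longest match for 74.69.51.22 is 74.69.48.0/20 -> R6
At R6: longest match for 74.69.51.22 is 74.64.0.0/11 -> R2
At R2: longest match for 74.69.51.22 is 74.68.0.0/15 -> LAN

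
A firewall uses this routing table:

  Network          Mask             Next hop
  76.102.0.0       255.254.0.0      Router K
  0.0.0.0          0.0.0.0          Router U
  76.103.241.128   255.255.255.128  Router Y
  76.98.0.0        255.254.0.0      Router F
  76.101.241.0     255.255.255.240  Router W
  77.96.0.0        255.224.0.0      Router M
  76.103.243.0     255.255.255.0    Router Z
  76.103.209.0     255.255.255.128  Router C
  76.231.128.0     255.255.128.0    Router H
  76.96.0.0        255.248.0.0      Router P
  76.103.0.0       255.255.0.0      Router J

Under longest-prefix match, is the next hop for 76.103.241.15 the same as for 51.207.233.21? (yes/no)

76.103.241.15: longest match 76.103.0.0/16 -> Router J
51.207.233.21: longest match 0.0.0.0/0 -> Router U

no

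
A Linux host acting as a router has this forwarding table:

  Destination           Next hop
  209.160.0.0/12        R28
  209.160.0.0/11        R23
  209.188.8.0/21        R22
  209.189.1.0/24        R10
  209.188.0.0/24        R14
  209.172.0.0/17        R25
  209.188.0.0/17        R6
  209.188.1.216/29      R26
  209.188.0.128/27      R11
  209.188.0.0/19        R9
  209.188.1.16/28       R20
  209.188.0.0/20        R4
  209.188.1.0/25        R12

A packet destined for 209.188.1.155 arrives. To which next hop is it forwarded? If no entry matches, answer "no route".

Routes whose prefix contains 209.188.1.155:
  209.160.0.0/11 (209.160.0.0 - 209.191.255.255) -> R23
  209.188.0.0/17 (209.188.0.0 - 209.188.127.255) -> R6
  209.188.0.0/19 (209.188.0.0 - 209.188.31.255) -> R9
  209.188.0.0/20 (209.188.0.0 - 209.188.15.255) -> R4
More-specific entries that do NOT match:
  209.188.1.216/29 (209.188.1.216 - 209.188.1.223) does not contain 209.188.1.155
  209.188.1.16/28 (209.188.1.16 - 209.188.1.31) does not contain 209.188.1.155
  209.188.0.128/27 (209.188.0.128 - 209.188.0.159) does not contain 209.188.1.155
  209.188.1.0/25 (209.188.1.0 - 209.188.1.127) does not contain 209.188.1.155
  209.189.1.0/24 (209.189.1.0 - 209.189.1.255) does not contain 209.188.1.155
  209.188.0.0/24 (209.188.0.0 - 209.188.0.255) does not contain 209.188.1.155
  209.188.8.0/21 (209.188.8.0 - 209.188.15.255) does not contain 209.188.1.155
Longest matching prefix is /20 -> next hop R4.

R4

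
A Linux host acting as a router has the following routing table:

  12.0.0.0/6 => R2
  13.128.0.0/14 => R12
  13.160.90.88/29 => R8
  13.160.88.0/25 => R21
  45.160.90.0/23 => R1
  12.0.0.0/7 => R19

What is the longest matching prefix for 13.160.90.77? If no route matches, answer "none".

12.0.0.0/7

Entries matching 13.160.90.77:
  12.0.0.0/6 (12.0.0.0 - 15.255.255.255)
  12.0.0.0/7 (12.0.0.0 - 13.255.255.255)
Most specific is 12.0.0.0/7.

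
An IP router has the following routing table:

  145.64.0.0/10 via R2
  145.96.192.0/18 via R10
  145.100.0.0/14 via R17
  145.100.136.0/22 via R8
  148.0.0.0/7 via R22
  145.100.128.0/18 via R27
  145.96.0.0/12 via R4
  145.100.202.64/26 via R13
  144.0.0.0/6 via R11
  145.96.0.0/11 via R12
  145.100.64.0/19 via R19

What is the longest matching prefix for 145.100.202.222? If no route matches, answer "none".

145.100.0.0/14

Entries matching 145.100.202.222:
  144.0.0.0/6 (144.0.0.0 - 147.255.255.255)
  145.64.0.0/10 (145.64.0.0 - 145.127.255.255)
  145.96.0.0/11 (145.96.0.0 - 145.127.255.255)
  145.96.0.0/12 (145.96.0.0 - 145.111.255.255)
  145.100.0.0/14 (145.100.0.0 - 145.103.255.255)
Most specific is 145.100.0.0/14.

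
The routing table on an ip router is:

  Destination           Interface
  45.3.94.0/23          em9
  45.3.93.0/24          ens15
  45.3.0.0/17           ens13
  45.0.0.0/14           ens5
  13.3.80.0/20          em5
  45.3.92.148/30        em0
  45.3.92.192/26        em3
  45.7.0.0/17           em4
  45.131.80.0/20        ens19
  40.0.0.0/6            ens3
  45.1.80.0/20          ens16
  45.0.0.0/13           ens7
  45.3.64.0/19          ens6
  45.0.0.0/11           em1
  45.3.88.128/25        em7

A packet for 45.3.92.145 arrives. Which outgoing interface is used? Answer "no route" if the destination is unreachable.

Routes whose prefix contains 45.3.92.145:
  45.0.0.0/11 (45.0.0.0 - 45.31.255.255) -> em1
  45.0.0.0/13 (45.0.0.0 - 45.7.255.255) -> ens7
  45.0.0.0/14 (45.0.0.0 - 45.3.255.255) -> ens5
  45.3.0.0/17 (45.3.0.0 - 45.3.127.255) -> ens13
  45.3.64.0/19 (45.3.64.0 - 45.3.95.255) -> ens6
More-specific entries that do NOT match:
  45.3.92.148/30 (45.3.92.148 - 45.3.92.151) does not contain 45.3.92.145
  45.3.92.192/26 (45.3.92.192 - 45.3.92.255) does not contain 45.3.92.145
  45.3.88.128/25 (45.3.88.128 - 45.3.88.255) does not contain 45.3.92.145
  45.3.93.0/24 (45.3.93.0 - 45.3.93.255) does not contain 45.3.92.145
  45.3.94.0/23 (45.3.94.0 - 45.3.95.255) does not contain 45.3.92.145
  13.3.80.0/20 (13.3.80.0 - 13.3.95.255) does not contain 45.3.92.145
  45.131.80.0/20 (45.131.80.0 - 45.131.95.255) does not contain 45.3.92.145
  45.1.80.0/20 (45.1.80.0 - 45.1.95.255) does not contain 45.3.92.145
Longest matching prefix is /19 -> interface ens6.

ens6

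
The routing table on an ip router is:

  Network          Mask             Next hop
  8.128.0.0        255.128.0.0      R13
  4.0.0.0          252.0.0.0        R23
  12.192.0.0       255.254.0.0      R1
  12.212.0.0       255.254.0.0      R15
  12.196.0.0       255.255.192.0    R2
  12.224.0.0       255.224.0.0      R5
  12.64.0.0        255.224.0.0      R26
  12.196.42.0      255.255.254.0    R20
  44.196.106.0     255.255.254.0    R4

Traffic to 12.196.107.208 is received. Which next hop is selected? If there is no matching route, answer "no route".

No entry's prefix contains 12.196.107.208; there is no default route.

no route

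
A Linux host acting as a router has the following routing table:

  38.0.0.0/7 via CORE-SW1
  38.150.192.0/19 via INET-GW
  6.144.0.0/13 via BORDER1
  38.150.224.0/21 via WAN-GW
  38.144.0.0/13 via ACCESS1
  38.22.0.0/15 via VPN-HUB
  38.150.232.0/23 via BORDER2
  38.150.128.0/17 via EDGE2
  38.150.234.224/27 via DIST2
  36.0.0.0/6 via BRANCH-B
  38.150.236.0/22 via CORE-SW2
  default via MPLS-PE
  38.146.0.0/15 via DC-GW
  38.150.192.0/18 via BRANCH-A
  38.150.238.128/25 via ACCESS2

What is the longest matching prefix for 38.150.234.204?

38.150.192.0/18

Entries matching 38.150.234.204:
  0.0.0.0/0 (default, matches everything)
  36.0.0.0/6 (36.0.0.0 - 39.255.255.255)
  38.0.0.0/7 (38.0.0.0 - 39.255.255.255)
  38.144.0.0/13 (38.144.0.0 - 38.151.255.255)
  38.150.128.0/17 (38.150.128.0 - 38.150.255.255)
  38.150.192.0/18 (38.150.192.0 - 38.150.255.255)
Most specific is 38.150.192.0/18.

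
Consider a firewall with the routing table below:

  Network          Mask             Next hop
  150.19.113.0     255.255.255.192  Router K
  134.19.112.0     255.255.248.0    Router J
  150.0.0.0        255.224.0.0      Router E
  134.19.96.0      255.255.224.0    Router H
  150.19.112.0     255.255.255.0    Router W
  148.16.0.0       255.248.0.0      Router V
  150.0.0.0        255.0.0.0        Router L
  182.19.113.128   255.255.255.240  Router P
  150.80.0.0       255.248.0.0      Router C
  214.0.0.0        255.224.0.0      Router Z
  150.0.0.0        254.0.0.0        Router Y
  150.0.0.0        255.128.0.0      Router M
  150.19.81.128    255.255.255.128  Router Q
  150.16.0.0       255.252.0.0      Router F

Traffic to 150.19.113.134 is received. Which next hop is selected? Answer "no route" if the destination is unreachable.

Router F

Routes whose prefix contains 150.19.113.134:
  150.0.0.0/7 (150.0.0.0 - 151.255.255.255) -> Router Y
  150.0.0.0/8 (150.0.0.0 - 150.255.255.255) -> Router L
  150.0.0.0/9 (150.0.0.0 - 150.127.255.255) -> Router M
  150.0.0.0/11 (150.0.0.0 - 150.31.255.255) -> Router E
  150.16.0.0/14 (150.16.0.0 - 150.19.255.255) -> Router F
More-specific entries that do NOT match:
  182.19.113.128/28 (182.19.113.128 - 182.19.113.143) does not contain 150.19.113.134
  150.19.113.0/26 (150.19.113.0 - 150.19.113.63) does not contain 150.19.113.134
  150.19.81.128/25 (150.19.81.128 - 150.19.81.255) does not contain 150.19.113.134
  150.19.112.0/24 (150.19.112.0 - 150.19.112.255) does not contain 150.19.113.134
  134.19.112.0/21 (134.19.112.0 - 134.19.119.255) does not contain 150.19.113.134
  134.19.96.0/19 (134.19.96.0 - 134.19.127.255) does not contain 150.19.113.134
Longest matching prefix is /14 -> next hop Router F.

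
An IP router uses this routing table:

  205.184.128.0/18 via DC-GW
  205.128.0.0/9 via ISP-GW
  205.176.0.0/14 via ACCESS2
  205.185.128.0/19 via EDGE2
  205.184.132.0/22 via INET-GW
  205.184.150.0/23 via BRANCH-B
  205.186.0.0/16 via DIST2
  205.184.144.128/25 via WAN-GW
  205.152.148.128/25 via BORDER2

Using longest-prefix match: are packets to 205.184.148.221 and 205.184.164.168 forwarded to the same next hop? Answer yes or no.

yes

205.184.148.221: longest match 205.184.128.0/18 -> DC-GW
205.184.164.168: longest match 205.184.128.0/18 -> DC-GW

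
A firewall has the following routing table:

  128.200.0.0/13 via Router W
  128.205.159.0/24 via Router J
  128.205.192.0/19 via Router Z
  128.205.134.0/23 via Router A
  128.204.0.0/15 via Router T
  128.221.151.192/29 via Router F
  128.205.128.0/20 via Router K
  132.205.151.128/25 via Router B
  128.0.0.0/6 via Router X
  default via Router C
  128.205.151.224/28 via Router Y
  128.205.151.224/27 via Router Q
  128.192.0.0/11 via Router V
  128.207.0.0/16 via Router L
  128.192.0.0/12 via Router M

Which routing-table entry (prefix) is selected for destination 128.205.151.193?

Entries matching 128.205.151.193:
  0.0.0.0/0 (default, matches everything)
  128.0.0.0/6 (128.0.0.0 - 131.255.255.255)
  128.192.0.0/11 (128.192.0.0 - 128.223.255.255)
  128.192.0.0/12 (128.192.0.0 - 128.207.255.255)
  128.200.0.0/13 (128.200.0.0 - 128.207.255.255)
  128.204.0.0/15 (128.204.0.0 - 128.205.255.255)
Most specific is 128.204.0.0/15.

128.204.0.0/15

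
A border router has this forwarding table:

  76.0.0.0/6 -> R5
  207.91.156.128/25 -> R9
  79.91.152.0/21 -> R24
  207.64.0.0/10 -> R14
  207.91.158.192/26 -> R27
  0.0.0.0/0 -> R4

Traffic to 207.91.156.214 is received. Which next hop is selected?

R9

Routes whose prefix contains 207.91.156.214:
  0.0.0.0/0 (default, matches everything) -> R4
  207.64.0.0/10 (207.64.0.0 - 207.127.255.255) -> R14
  207.91.156.128/25 (207.91.156.128 - 207.91.156.255) -> R9
More-specific entries that do NOT match:
  207.91.158.192/26 (207.91.158.192 - 207.91.158.255) does not contain 207.91.156.214
Longest matching prefix is /25 -> next hop R9.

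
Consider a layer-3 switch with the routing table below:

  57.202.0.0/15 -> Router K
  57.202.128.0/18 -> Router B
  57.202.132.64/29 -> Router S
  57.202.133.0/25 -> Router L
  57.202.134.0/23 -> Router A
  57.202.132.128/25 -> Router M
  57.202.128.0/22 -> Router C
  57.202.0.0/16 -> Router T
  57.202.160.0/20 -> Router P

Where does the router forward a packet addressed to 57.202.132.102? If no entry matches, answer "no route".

Routes whose prefix contains 57.202.132.102:
  57.202.0.0/15 (57.202.0.0 - 57.203.255.255) -> Router K
  57.202.0.0/16 (57.202.0.0 - 57.202.255.255) -> Router T
  57.202.128.0/18 (57.202.128.0 - 57.202.191.255) -> Router B
More-specific entries that do NOT match:
  57.202.132.64/29 (57.202.132.64 - 57.202.132.71) does not contain 57.202.132.102
  57.202.133.0/25 (57.202.133.0 - 57.202.133.127) does not contain 57.202.132.102
  57.202.132.128/25 (57.202.132.128 - 57.202.132.255) does not contain 57.202.132.102
  57.202.134.0/23 (57.202.134.0 - 57.202.135.255) does not contain 57.202.132.102
  57.202.128.0/22 (57.202.128.0 - 57.202.131.255) does not contain 57.202.132.102
  57.202.160.0/20 (57.202.160.0 - 57.202.175.255) does not contain 57.202.132.102
Longest matching prefix is /18 -> next hop Router B.

Router B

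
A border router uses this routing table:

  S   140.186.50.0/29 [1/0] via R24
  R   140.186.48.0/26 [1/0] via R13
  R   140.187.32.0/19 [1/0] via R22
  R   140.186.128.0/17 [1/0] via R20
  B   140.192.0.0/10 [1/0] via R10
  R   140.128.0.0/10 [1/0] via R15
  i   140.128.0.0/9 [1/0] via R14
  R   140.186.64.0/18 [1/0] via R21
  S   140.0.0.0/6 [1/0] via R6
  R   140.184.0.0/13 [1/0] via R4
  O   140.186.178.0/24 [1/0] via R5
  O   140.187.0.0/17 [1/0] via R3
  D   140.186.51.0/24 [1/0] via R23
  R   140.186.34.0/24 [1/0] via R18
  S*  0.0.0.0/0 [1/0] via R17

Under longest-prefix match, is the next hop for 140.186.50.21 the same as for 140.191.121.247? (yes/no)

140.186.50.21: longest match 140.184.0.0/13 -> R4
140.191.121.247: longest match 140.184.0.0/13 -> R4

yes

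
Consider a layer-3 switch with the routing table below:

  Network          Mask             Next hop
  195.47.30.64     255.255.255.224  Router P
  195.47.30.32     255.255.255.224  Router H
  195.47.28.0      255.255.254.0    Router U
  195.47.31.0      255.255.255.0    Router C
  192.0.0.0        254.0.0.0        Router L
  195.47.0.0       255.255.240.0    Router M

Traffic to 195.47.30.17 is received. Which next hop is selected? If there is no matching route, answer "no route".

No entry's prefix contains 195.47.30.17; there is no default route.

no route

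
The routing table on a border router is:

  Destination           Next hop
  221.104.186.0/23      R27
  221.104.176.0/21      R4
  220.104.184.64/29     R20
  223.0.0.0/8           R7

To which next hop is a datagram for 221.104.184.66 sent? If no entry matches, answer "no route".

no route

No entry's prefix contains 221.104.184.66; there is no default route.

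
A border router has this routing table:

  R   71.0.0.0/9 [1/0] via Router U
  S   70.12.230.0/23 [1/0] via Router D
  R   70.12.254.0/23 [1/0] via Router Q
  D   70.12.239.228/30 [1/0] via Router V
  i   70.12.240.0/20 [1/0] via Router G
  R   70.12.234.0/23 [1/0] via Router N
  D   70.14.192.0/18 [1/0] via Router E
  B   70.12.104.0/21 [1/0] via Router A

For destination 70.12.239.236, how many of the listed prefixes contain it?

0

No listed prefix contains 70.12.239.236.
Total matching entries: 0.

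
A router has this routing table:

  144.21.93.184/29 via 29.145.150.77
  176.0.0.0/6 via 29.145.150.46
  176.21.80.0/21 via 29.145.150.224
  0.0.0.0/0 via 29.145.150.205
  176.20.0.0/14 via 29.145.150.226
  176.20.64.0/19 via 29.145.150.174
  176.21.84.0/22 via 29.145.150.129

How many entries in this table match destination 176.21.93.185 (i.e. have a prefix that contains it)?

Prefixes containing 176.21.93.185:
  0.0.0.0/0 (default, matches everything)
  176.0.0.0/6 (176.0.0.0 - 179.255.255.255)
  176.20.0.0/14 (176.20.0.0 - 176.23.255.255)
Total matching entries: 3.

3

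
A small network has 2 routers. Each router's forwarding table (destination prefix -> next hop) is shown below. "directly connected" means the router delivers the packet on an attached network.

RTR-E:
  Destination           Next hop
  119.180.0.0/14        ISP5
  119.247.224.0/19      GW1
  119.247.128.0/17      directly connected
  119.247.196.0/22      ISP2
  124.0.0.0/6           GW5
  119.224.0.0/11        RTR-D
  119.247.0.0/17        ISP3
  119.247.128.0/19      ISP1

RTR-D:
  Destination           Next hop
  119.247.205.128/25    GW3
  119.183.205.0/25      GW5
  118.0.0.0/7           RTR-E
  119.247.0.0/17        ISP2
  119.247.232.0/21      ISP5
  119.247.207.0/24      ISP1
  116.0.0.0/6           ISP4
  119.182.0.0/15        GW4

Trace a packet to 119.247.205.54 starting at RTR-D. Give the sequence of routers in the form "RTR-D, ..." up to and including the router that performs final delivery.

At RTR-D: longest match for 119.247.205.54 is 118.0.0.0/7 -> RTR-E
At RTR-E: longest match for 119.247.205.54 is 119.247.128.0/17 -> directly connected

RTR-D, RTR-E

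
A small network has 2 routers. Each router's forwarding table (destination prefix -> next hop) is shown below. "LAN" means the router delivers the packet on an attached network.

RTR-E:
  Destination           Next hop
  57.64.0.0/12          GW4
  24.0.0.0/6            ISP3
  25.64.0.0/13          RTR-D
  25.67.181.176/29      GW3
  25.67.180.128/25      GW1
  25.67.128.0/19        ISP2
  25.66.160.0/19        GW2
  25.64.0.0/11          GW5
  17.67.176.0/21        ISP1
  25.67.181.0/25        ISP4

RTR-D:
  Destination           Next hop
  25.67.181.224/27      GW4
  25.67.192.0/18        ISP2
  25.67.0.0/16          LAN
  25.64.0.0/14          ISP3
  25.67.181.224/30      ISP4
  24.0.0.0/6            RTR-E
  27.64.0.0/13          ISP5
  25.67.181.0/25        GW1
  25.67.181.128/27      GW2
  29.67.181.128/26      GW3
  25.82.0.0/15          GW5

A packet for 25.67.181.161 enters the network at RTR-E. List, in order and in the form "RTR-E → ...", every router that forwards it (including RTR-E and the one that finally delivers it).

At RTR-E: longest match for 25.67.181.161 is 25.64.0.0/13 -> RTR-D
At RTR-D: longest match for 25.67.181.161 is 25.67.0.0/16 -> LAN

RTR-E → RTR-D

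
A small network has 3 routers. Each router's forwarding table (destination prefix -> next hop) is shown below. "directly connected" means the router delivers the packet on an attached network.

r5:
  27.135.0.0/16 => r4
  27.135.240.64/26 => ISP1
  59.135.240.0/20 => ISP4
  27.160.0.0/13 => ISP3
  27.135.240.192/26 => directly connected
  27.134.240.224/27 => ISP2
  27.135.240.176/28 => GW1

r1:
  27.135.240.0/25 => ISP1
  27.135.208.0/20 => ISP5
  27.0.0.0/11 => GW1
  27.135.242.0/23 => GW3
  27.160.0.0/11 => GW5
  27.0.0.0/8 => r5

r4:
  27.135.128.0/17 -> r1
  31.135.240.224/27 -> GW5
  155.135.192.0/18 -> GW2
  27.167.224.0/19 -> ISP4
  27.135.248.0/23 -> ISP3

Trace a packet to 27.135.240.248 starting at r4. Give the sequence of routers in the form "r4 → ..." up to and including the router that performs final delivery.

r4 → r1 → r5

At r4: longest match for 27.135.240.248 is 27.135.128.0/17 -> r1
At r1: longest match for 27.135.240.248 is 27.0.0.0/8 -> r5
At r5: longest match for 27.135.240.248 is 27.135.240.192/26 -> directly connected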